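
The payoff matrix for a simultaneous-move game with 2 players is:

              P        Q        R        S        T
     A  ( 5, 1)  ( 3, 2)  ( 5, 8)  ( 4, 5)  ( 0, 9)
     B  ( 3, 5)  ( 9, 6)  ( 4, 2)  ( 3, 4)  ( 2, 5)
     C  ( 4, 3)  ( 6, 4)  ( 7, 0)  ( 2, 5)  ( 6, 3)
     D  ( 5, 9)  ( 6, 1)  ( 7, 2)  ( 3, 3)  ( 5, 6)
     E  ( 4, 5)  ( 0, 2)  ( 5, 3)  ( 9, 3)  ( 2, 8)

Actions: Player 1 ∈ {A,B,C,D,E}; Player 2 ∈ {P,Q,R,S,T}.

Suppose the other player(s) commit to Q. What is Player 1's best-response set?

u_1(A vs Q) = 3
u_1(B vs Q) = 9
u_1(C vs Q) = 6
u_1(D vs Q) = 6
u_1(E vs Q) = 0
max payoff 9 at {B}

P1 best: {B}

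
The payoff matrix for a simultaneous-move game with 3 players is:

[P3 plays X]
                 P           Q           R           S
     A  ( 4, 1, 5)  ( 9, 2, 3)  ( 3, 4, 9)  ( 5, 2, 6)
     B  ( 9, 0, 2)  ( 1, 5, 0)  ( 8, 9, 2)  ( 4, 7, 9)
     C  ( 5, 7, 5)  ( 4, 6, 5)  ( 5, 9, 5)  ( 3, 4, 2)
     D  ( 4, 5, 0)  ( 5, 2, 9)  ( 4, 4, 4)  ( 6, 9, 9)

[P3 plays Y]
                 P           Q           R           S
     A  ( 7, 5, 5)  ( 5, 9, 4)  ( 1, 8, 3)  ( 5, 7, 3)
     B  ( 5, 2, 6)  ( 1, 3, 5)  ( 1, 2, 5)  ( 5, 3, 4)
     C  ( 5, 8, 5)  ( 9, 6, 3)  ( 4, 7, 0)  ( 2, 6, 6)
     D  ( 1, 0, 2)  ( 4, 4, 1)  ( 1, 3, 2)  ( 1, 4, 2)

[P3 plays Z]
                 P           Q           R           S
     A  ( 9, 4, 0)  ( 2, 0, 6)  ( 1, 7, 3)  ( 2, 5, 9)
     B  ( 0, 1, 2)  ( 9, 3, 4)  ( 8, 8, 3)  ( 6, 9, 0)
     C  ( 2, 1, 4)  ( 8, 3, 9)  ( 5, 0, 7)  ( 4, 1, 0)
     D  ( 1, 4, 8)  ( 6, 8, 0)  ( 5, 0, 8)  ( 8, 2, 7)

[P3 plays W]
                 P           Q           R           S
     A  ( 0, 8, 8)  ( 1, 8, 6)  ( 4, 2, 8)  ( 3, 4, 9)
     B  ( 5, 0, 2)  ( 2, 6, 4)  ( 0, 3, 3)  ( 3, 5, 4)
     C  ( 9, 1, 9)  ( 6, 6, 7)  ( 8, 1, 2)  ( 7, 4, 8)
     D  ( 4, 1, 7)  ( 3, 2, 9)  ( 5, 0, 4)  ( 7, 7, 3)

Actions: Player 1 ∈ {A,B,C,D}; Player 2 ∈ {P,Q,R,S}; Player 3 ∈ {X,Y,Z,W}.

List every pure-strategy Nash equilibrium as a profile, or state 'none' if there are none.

(A,P,X): not NE [P1→B gives 9>4; P2→R gives 4>1; P3→W gives 8>5]
(A,P,Y): not NE [P2→Q gives 9>5; P3→W gives 8>5]
(A,P,Z): not NE [P2→R gives 7>4; P3→W gives 8>0]
(A,P,W): not NE [P1→C gives 9>0]
(A,Q,X): not NE [P2→R gives 4>2; P3→W gives 6>3]
(A,Q,Y): not NE [P1→C gives 9>5; P3→W gives 6>4]
(A,Q,Z): not NE [P1→B gives 9>2; P2→R gives 7>0]
(A,Q,W): not NE [P1→C gives 6>1]
(A,R,X): not NE [P1→B gives 8>3]
(A,R,Y): not NE [P1→C gives 4>1; P2→Q gives 9>8; P3→X gives 9>3]
(A,R,Z): not NE [P1→B gives 8>1; P3→X gives 9>3]
(A,R,W): not NE [P1→C gives 8>4; P2→Q gives 8>2; P3→X gives 9>8]
(A,S,X): not NE [P1→D gives 6>5; P2→R gives 4>2; P3→W gives 9>6]
(A,S,Y): not NE [P2→Q gives 9>7; P3→W gives 9>3]
(A,S,Z): not NE [P1→D gives 8>2; P2→R gives 7>5]
(A,S,W): not NE [P1→D gives 7>3; P2→Q gives 8>4]
(B,P,X): not NE [P2→R gives 9>0; P3→Y gives 6>2]
(B,P,Y): not NE [P1→A gives 7>5; P2→S gives 3>2]
(B,P,Z): not NE [P1→A gives 9>0; P2→S gives 9>1; P3→Y gives 6>2]
(B,P,W): not NE [P1→C gives 9>5; P2→Q gives 6>0; P3→Y gives 6>2]
(B,Q,X): not NE [P1→A gives 9>1; P2→R gives 9>5; P3→Y gives 5>0]
(B,Q,Y): not NE [P1→C gives 9>1]
(B,Q,Z): not NE [P2→S gives 9>3; P3→Y gives 5>4]
(B,Q,W): not NE [P1→C gives 6>2; P3→Y gives 5>4]
(B,R,X): not NE [P3→Y gives 5>2]
(B,R,Y): not NE [P1→C gives 4>1; P2→S gives 3>2]
(B,R,Z): not NE [P2→S gives 9>8; P3→Y gives 5>3]
(B,R,W): not NE [P1→C gives 8>0; P2→Q gives 6>3; P3→Y gives 5>3]
(B,S,X): not NE [P1→D gives 6>4; P2→R gives 9>7]
(B,S,Y): not NE [P3→X gives 9>4]
(B,S,Z): not NE [P1→D gives 8>6; P3→X gives 9>0]
(B,S,W): not NE [P1→D gives 7>3; P2→Q gives 6>5; P3→X gives 9>4]
(C,P,X): not NE [P1→B gives 9>5; P2→R gives 9>7; P3→W gives 9>5]
(C,P,Y): not NE [P1→A gives 7>5; P3→W gives 9>5]
(C,P,Z): not NE [P1→A gives 9>2; P2→Q gives 3>1; P3→W gives 9>4]
(C,P,W): not NE [P2→Q gives 6>1]
(C,Q,X): not NE [P1→A gives 9>4; P2→R gives 9>6; P3→Z gives 9>5]
(C,Q,Y): not NE [P2→P gives 8>6; P3→Z gives 9>3]
(C,Q,Z): not NE [P1→B gives 9>8]
(C,Q,W): not NE [P3→Z gives 9>7]
(C,R,X): not NE [P1→B gives 8>5; P3→Z gives 7>5]
(C,R,Y): not NE [P2→P gives 8>7; P3→Z gives 7>0]
(C,R,Z): not NE [P1→B gives 8>5; P2→Q gives 3>0]
(C,R,W): not NE [P2→Q gives 6>1; P3→Z gives 7>2]
(C,S,X): not NE [P1→D gives 6>3; P2→R gives 9>4; P3→W gives 8>2]
(C,S,Y): not NE [P1→B gives 5>2; P2→P gives 8>6; P3→W gives 8>6]
(C,S,Z): not NE [P1→D gives 8>4; P2→Q gives 3>1; P3→W gives 8>0]
(C,S,W): not NE [P2→Q gives 6>4]
(D,P,X): not NE [P1→B gives 9>4; P2→S gives 9>5; P3→Z gives 8>0]
(D,P,Y): not NE [P1→A gives 7>1; P2→S gives 4>0; P3→Z gives 8>2]
(D,P,Z): not NE [P1→A gives 9>1; P2→Q gives 8>4]
(D,P,W): not NE [P1→C gives 9>4; P2→S gives 7>1; P3→Z gives 8>7]
(D,Q,X): not NE [P1→A gives 9>5; P2→S gives 9>2]
(D,Q,Y): not NE [P1→C gives 9>4; P3→W gives 9>1]
(D,Q,Z): not NE [P1→B gives 9>6; P3→W gives 9>0]
(D,Q,W): not NE [P1→C gives 6>3; P2→S gives 7>2]
(D,R,X): not NE [P1→B gives 8>4; P2→S gives 9>4; P3→Z gives 8>4]
(D,R,Y): not NE [P1→C gives 4>1; P2→S gives 4>3; P3→Z gives 8>2]
(D,R,Z): not NE [P1→B gives 8>5; P2→Q gives 8>0]
(D,R,W): not NE [P1→C gives 8>5; P2→S gives 7>0; P3→Z gives 8>4]
(D,S,X): NE
(D,S,Y): not NE [P1→B gives 5>1; P3→X gives 9>2]
(D,S,Z): not NE [P2→Q gives 8>2; P3→X gives 9>7]
(D,S,W): not NE [P3→X gives 9>3]

Nash profiles: (D,S,X)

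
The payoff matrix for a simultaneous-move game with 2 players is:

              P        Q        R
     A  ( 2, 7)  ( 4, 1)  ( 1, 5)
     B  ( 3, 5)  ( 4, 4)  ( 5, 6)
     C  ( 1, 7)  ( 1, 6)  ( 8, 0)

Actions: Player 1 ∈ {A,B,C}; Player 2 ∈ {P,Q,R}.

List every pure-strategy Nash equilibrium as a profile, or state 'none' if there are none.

No pure NE.

(A,P): not NE [P1→B gives 3>2]
(A,Q): not NE [P2→P gives 7>1]
(A,R): not NE [P1→C gives 8>1; P2→P gives 7>5]
(B,P): not NE [P2→R gives 6>5]
(B,Q): not NE [P2→R gives 6>4]
(B,R): not NE [P1→C gives 8>5]
(C,P): not NE [P1→B gives 3>1]
(C,Q): not NE [P1→B gives 4>1; P2→P gives 7>6]
(C,R): not NE [P2→P gives 7>0]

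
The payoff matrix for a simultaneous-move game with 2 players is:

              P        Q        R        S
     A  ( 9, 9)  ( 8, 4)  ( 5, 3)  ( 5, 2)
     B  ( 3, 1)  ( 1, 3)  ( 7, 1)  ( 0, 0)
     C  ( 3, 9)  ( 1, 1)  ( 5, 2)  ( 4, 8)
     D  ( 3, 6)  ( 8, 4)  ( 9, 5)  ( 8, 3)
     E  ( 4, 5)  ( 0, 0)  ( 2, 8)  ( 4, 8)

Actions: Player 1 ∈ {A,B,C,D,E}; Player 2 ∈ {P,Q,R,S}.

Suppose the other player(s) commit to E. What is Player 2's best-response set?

u_2(P vs E) = 5
u_2(Q vs E) = 0
u_2(R vs E) = 8
u_2(S vs E) = 8
max payoff 8 at {R,S}

BR_2 = {R,S}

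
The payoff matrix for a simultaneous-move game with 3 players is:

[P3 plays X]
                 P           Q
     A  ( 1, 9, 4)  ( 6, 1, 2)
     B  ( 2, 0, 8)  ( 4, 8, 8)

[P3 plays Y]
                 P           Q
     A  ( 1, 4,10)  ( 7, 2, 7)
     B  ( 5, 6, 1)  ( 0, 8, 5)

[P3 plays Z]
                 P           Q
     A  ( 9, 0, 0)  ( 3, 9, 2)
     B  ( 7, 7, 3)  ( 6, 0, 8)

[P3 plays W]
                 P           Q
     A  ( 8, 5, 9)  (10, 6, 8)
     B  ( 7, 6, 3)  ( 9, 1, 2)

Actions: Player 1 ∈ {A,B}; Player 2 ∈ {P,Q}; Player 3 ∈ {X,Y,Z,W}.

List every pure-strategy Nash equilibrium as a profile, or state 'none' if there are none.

(A,P,X): not NE [P1→B gives 2>1; P3→Y gives 10>4]
(A,P,Y): not NE [P1→B gives 5>1]
(A,P,Z): not NE [P2→Q gives 9>0; P3→Y gives 10>0]
(A,P,W): not NE [P2→Q gives 6>5; P3→Y gives 10>9]
(A,Q,X): not NE [P2→P gives 9>1; P3→W gives 8>2]
(A,Q,Y): not NE [P2→P gives 4>2; P3→W gives 8>7]
(A,Q,Z): not NE [P1→B gives 6>3; P3→W gives 8>2]
(A,Q,W): NE
(B,P,X): not NE [P2→Q gives 8>0]
(B,P,Y): not NE [P2→Q gives 8>6; P3→X gives 8>1]
(B,P,Z): not NE [P1→A gives 9>7; P3→X gives 8>3]
(B,P,W): not NE [P1→A gives 8>7; P3→X gives 8>3]
(B,Q,X): not NE [P1→A gives 6>4]
(B,Q,Y): not NE [P1→A gives 7>0; P3→Z gives 8>5]
(B,Q,Z): not NE [P2→P gives 7>0]
(B,Q,W): not NE [P1→A gives 10>9; P2→P gives 6>1; P3→Z gives 8>2]

Nash profiles: (A,Q,W)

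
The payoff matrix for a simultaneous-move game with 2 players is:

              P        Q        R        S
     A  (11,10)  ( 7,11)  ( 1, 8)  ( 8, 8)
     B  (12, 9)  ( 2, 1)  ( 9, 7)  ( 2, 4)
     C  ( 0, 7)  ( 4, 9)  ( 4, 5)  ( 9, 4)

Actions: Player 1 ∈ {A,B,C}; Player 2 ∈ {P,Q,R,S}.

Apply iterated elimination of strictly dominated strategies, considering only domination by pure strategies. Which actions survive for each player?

Survivors P1:{A,B} P2:{P,Q}

P2 drop R (P beats it: A:10>8 B:9>7 C:7>5)
P2 drop S (P beats it: A:10>8 B:9>4 C:7>4)
P1 drop C (A beats it: P:11>0 Q:7>4)
P1→{A,B} P2→{P,Q}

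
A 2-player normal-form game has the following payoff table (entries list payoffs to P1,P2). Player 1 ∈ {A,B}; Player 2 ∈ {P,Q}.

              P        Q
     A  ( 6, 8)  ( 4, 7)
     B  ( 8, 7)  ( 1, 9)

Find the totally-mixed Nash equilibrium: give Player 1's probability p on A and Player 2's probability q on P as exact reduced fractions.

(p,q) = (2/3, 3/5)

P1 indiff ⇒ q·6+(1-q)·4 = q·8+(1-q)·1 ⇒ q(-2) = (1-q)(-3) ⇒ q = 3/5
P2 indiff ⇒ p·8+(1-p)·7 = p·7+(1-p)·9 ⇒ p(1) = (1-p)(2) ⇒ p = 2/3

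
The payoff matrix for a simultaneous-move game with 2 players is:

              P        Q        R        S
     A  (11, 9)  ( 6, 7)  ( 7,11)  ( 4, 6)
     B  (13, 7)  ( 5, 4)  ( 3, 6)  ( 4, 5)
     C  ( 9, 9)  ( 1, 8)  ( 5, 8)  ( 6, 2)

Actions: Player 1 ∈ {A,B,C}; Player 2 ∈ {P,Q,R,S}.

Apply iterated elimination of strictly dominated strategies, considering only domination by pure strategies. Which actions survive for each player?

P2 drop Q (P beats it: A:9>7 B:7>4 C:9>8)
P2 drop S (P beats it: A:9>6 B:7>5 C:9>2)
P1 drop C (A beats it: P:11>9 R:7>5)
P1→{A,B} P2→{P,R}

Remaining: P1:{A,B} P2:{P,R}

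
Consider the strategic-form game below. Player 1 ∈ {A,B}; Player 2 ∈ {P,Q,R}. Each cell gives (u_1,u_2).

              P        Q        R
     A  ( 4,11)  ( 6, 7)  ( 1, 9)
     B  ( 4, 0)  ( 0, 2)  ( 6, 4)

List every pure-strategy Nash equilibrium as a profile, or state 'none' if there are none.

Nash profiles: (A,P), (B,R)

(A,P): NE
(A,Q): not NE [P2→P gives 11>7]
(A,R): not NE [P1→B gives 6>1; P2→P gives 11>9]
(B,P): not NE [P2→R gives 4>0]
(B,Q): not NE [P1→A gives 6>0; P2→R gives 4>2]
(B,R): NE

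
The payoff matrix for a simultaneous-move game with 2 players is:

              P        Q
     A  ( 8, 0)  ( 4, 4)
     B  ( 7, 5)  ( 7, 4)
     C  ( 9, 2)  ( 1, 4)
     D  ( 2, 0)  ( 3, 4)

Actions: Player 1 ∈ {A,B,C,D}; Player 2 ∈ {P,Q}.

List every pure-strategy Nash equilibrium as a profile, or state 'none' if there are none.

(A,P): not NE [P1→C gives 9>8; P2→Q gives 4>0]
(A,Q): not NE [P1→B gives 7>4]
(B,P): not NE [P1→C gives 9>7]
(B,Q): not NE [P2→P gives 5>4]
(C,P): not NE [P2→Q gives 4>2]
(C,Q): not NE [P1→B gives 7>1]
(D,P): not NE [P1→C gives 9>2; P2→Q gives 4>0]
(D,Q): not NE [P1→B gives 7>3]

PSNE: ∅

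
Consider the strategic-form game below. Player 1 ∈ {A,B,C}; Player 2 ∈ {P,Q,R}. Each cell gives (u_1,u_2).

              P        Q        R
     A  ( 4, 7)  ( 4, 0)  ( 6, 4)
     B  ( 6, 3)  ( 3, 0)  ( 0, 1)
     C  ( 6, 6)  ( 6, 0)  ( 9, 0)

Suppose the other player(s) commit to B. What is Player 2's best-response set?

u_2(P vs B) = 3
u_2(Q vs B) = 0
u_2(R vs B) = 1
max payoff 3 at {P}

argmax u_2 = {P}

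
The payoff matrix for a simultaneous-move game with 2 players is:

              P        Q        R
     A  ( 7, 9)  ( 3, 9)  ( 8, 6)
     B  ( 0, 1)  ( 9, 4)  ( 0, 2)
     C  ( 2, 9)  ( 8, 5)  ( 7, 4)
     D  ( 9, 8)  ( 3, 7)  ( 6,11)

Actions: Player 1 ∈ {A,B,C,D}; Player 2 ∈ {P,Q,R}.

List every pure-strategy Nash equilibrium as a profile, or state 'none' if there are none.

NE set: (B,Q)

(A,P): not NE [P1→D gives 9>7]
(A,Q): not NE [P1→B gives 9>3]
(A,R): not NE [P2→Q gives 9>6]
(B,P): not NE [P1→D gives 9>0; P2→Q gives 4>1]
(B,Q): NE
(B,R): not NE [P1→A gives 8>0; P2→Q gives 4>2]
(C,P): not NE [P1→D gives 9>2]
(C,Q): not NE [P1→B gives 9>8; P2→P gives 9>5]
(C,R): not NE [P1→A gives 8>7; P2→P gives 9>4]
(D,P): not NE [P2→R gives 11>8]
(D,Q): not NE [P1→B gives 9>3; P2→R gives 11>7]
(D,R): not NE [P1→A gives 8>6]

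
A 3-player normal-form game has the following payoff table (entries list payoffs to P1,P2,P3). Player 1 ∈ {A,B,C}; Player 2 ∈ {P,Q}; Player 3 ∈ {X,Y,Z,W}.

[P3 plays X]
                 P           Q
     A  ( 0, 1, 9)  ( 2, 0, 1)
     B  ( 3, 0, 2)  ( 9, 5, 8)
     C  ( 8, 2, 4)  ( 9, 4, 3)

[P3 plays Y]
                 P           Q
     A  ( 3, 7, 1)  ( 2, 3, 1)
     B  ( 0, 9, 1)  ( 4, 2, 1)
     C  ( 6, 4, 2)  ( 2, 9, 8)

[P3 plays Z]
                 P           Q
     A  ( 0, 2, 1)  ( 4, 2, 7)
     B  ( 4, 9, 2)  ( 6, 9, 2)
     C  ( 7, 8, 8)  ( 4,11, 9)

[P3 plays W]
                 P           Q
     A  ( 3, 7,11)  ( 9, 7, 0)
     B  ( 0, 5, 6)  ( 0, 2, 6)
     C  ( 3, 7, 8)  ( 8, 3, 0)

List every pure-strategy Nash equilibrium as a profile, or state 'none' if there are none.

Nash profiles: (A,P,W), (B,Q,X), (C,P,W)

(A,P,X): not NE [P1→C gives 8>0; P3→W gives 11>9]
(A,P,Y): not NE [P1→C gives 6>3; P3→W gives 11>1]
(A,P,Z): not NE [P1→C gives 7>0; P3→W gives 11>1]
(A,P,W): NE
(A,Q,X): not NE [P1→C gives 9>2; P2→P gives 1>0; P3→Z gives 7>1]
(A,Q,Y): not NE [P1→B gives 4>2; P2→P gives 7>3; P3→Z gives 7>1]
(A,Q,Z): not NE [P1→B gives 6>4]
(A,Q,W): not NE [P3→Z gives 7>0]
(B,P,X): not NE [P1→C gives 8>3; P2→Q gives 5>0; P3→W gives 6>2]
(B,P,Y): not NE [P1→C gives 6>0; P3→W gives 6>1]
(B,P,Z): not NE [P1→C gives 7>4; P3→W gives 6>2]
(B,P,W): not NE [P1→C gives 3>0]
(B,Q,X): NE
(B,Q,Y): not NE [P2→P gives 9>2; P3→X gives 8>1]
(B,Q,Z): not NE [P3→X gives 8>2]
(B,Q,W): not NE [P1→A gives 9>0; P2→P gives 5>2; P3→X gives 8>6]
(C,P,X): not NE [P2→Q gives 4>2; P3→W gives 8>4]
(C,P,Y): not NE [P2→Q gives 9>4; P3→W gives 8>2]
(C,P,Z): not NE [P2→Q gives 11>8]
(C,P,W): NE
(C,Q,X): not NE [P3→Z gives 9>3]
(C,Q,Y): not NE [P1→B gives 4>2; P3→Z gives 9>8]
(C,Q,Z): not NE [P1→B gives 6>4]
(C,Q,W): not NE [P1→A gives 9>8; P2→P gives 7>3; P3→Z gives 9>0]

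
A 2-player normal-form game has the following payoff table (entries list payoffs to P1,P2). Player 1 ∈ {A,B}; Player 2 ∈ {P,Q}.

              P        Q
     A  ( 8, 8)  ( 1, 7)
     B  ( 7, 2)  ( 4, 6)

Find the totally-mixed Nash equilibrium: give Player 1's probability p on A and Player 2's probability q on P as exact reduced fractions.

P1 mixes 4/5 on A; P2 mixes 3/4 on P

P1 indiff ⇒ q·8+(1-q)·1 = q·7+(1-q)·4 ⇒ q(1) = (1-q)(3) ⇒ q = 3/4
P2 indiff ⇒ p·8+(1-p)·2 = p·7+(1-p)·6 ⇒ p(1) = (1-p)(4) ⇒ p = 4/5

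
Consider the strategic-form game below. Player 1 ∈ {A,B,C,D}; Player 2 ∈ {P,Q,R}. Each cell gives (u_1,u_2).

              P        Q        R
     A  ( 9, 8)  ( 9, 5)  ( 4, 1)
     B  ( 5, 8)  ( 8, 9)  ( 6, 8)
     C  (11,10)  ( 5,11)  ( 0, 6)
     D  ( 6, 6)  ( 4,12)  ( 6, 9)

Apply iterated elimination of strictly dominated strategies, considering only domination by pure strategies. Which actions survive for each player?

P2 drop R (Q beats it: A:5>1 B:9>8 C:11>6 D:12>9)
P1 drop B (A beats it: P:9>5 Q:9>8)
P1 drop D (A beats it: P:9>6 Q:9>4)
P1→{A,C} P2→{P,Q}

IESDS → P1:{A,C} P2:{P,Q}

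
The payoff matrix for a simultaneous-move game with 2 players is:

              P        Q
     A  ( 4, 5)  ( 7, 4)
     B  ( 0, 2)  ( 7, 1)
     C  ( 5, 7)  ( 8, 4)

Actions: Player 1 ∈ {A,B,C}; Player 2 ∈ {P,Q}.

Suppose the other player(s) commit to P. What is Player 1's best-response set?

u_1(A vs P) = 4
u_1(B vs P) = 0
u_1(C vs P) = 5
max payoff 5 at {C}

BR_1 = {C}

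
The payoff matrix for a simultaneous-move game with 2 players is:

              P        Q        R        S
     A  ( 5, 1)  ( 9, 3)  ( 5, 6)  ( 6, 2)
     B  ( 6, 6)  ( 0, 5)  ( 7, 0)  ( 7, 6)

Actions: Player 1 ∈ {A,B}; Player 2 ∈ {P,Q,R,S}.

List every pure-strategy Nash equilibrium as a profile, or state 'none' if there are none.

(A,P): not NE [P1→B gives 6>5; P2→R gives 6>1]
(A,Q): not NE [P2→R gives 6>3]
(A,R): not NE [P1→B gives 7>5]
(A,S): not NE [P1→B gives 7>6; P2→R gives 6>2]
(B,P): NE
(B,Q): not NE [P1→A gives 9>0; P2→S gives 6>5]
(B,R): not NE [P2→S gives 6>0]
(B,S): NE

Nash profiles: (B,P), (B,S)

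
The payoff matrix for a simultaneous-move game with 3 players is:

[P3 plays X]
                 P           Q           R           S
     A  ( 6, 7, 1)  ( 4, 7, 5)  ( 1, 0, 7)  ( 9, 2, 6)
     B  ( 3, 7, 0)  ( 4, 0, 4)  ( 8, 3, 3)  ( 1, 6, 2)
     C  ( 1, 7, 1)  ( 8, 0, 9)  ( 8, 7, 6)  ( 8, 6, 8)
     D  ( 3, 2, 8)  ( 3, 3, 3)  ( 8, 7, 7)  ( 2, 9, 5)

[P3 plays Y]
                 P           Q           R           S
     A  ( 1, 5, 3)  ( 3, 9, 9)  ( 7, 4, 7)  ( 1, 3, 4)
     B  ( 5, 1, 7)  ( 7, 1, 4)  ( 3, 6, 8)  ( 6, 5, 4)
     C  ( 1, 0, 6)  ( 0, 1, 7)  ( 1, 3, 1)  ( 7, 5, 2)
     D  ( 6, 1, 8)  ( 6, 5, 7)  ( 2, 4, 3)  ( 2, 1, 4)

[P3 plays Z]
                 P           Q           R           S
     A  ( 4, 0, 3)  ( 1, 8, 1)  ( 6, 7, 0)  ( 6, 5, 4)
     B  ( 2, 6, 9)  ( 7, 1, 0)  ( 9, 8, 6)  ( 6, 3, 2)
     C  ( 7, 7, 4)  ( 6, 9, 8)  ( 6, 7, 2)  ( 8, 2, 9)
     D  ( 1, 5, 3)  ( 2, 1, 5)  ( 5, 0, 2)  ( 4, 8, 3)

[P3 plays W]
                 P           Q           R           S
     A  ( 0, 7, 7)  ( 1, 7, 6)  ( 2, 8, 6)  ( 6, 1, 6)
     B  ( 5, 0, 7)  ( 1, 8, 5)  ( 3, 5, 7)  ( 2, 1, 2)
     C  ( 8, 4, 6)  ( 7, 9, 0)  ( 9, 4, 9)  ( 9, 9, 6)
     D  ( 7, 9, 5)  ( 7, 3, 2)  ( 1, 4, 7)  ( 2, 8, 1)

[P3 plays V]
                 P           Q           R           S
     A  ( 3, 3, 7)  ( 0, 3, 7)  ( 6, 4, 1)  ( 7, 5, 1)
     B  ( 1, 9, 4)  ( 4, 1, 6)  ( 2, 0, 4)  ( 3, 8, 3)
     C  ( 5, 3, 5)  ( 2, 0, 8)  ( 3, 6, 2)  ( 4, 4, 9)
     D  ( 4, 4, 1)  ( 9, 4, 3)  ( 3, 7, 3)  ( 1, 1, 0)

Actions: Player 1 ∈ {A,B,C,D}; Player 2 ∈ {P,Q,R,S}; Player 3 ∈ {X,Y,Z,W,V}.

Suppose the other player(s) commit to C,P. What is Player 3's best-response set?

u_3(X vs C,P) = 1
u_3(Y vs C,P) = 6
u_3(Z vs C,P) = 4
u_3(W vs C,P) = 6
u_3(V vs C,P) = 5
max payoff 6 at {Y,W}

argmax u_3 = {Y,W}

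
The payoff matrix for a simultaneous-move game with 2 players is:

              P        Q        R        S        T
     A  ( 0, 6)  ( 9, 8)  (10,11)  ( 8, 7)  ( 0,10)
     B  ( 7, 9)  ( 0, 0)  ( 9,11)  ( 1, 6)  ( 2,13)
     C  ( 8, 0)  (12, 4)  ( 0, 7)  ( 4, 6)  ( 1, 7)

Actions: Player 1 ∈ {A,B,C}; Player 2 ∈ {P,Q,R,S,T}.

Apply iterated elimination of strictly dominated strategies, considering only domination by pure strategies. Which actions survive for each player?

Remaining: P1:{A,B} P2:{R,T}

P2 drop P (R beats it: A:11>6 B:11>9 C:7>0)
P2 drop Q (R beats it: A:11>8 B:11>0 C:7>4)
P2 drop S (R beats it: A:11>7 B:11>6 C:7>6)
P1 drop C (B beats it: R:9>0 T:2>1)
P1→{A,B} P2→{R,T}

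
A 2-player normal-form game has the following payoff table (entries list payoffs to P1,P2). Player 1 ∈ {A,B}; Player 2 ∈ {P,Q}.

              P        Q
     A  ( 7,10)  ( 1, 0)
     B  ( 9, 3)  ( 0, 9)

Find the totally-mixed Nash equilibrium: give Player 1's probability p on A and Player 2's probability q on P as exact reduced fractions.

p=3/8, q=1/3

P1 indiff ⇒ q·7+(1-q)·1 = q·9+(1-q)·0 ⇒ q(-2) = (1-q)(-1) ⇒ q = 1/3
P2 indiff ⇒ p·10+(1-p)·3 = p·0+(1-p)·9 ⇒ p(10) = (1-p)(6) ⇒ p = 3/8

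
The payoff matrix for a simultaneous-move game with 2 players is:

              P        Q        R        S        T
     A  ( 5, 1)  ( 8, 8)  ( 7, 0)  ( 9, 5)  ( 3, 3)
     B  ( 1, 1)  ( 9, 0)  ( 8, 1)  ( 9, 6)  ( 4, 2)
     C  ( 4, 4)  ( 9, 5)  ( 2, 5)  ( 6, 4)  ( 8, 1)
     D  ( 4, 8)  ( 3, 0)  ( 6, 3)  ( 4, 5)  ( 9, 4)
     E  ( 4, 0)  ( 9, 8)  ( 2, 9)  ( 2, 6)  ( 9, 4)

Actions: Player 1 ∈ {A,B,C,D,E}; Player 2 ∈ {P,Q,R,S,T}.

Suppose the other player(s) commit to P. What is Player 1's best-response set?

argmax u_1 = {A}

u_1(A vs P) = 5
u_1(B vs P) = 1
u_1(C vs P) = 4
u_1(D vs P) = 4
u_1(E vs P) = 4
max payoff 5 at {A}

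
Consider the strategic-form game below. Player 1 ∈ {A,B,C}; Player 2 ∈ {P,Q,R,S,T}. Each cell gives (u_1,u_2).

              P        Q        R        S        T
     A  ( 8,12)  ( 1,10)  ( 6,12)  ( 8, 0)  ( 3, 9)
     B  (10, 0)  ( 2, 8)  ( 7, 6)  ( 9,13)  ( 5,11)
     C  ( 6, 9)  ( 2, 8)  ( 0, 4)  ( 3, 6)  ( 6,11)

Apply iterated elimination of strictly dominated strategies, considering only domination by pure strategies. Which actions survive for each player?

Remaining: P1:{B,C} P2:{S,T}

P1 drop A (B beats it: P:10>8 Q:2>1 R:7>6 S:9>8 T:5>3)
P2 drop P (T beats it: B:11>0 C:11>9)
P2 drop Q (T beats it: B:11>8 C:11>8)
P2 drop R (S beats it: B:13>6 C:6>4)
P1→{B,C} P2→{S,T}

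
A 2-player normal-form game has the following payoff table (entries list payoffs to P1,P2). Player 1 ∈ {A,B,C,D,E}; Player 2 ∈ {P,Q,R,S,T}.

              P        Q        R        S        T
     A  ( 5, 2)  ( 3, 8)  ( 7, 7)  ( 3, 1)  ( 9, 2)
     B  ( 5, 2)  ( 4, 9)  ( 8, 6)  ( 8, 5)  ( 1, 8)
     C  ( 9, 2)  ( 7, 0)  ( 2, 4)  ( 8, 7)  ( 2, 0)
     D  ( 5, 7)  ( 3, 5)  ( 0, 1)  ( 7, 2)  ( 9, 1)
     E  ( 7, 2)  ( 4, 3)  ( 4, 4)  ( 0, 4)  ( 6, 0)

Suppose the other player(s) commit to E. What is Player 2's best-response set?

u_2(P vs E) = 2
u_2(Q vs E) = 3
u_2(R vs E) = 4
u_2(S vs E) = 4
u_2(T vs E) = 0
max payoff 4 at {R,S}

argmax u_2 = {R,S}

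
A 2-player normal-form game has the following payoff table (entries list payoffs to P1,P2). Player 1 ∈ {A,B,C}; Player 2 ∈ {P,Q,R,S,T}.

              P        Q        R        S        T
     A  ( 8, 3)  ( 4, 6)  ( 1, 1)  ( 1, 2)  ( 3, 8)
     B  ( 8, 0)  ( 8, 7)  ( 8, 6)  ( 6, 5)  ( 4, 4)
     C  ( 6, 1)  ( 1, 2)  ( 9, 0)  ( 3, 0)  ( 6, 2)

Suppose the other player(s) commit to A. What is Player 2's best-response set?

BR_2 = {T}

u_2(P vs A) = 3
u_2(Q vs A) = 6
u_2(R vs A) = 1
u_2(S vs A) = 2
u_2(T vs A) = 8
max payoff 8 at {T}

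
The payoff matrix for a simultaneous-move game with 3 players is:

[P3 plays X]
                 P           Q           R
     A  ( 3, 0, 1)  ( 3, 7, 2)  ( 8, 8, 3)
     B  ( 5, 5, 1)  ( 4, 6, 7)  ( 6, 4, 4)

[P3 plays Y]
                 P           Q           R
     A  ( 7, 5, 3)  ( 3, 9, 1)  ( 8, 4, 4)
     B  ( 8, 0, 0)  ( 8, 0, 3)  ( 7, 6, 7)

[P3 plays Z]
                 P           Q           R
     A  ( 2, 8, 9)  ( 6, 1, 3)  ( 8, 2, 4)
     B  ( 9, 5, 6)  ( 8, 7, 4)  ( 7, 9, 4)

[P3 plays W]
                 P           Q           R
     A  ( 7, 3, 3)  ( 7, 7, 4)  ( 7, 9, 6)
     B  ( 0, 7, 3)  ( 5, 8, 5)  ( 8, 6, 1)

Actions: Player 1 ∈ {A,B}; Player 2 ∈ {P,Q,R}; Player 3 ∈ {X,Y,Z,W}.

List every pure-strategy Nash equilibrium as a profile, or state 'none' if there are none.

Nash profiles: (B,Q,X)

(A,P,X): not NE [P1→B gives 5>3; P2→R gives 8>0; P3→Z gives 9>1]
(A,P,Y): not NE [P1→B gives 8>7; P2→Q gives 9>5; P3→Z gives 9>3]
(A,P,Z): not NE [P1→B gives 9>2]
(A,P,W): not NE [P2→R gives 9>3; P3→Z gives 9>3]
(A,Q,X): not NE [P1→B gives 4>3; P2→R gives 8>7; P3→W gives 4>2]
(A,Q,Y): not NE [P1→B gives 8>3; P3→W gives 4>1]
(A,Q,Z): not NE [P1→B gives 8>6; P2→P gives 8>1; P3→W gives 4>3]
(A,Q,W): not NE [P2→R gives 9>7]
(A,R,X): not NE [P3→W gives 6>3]
(A,R,Y): not NE [P2→Q gives 9>4; P3→W gives 6>4]
(A,R,Z): not NE [P2→P gives 8>2; P3→W gives 6>4]
(A,R,W): not NE [P1→B gives 8>7]
(B,P,X): not NE [P2→Q gives 6>5; P3→Z gives 6>1]
(B,P,Y): not NE [P2→R gives 6>0; P3→Z gives 6>0]
(B,P,Z): not NE [P2→R gives 9>5]
(B,P,W): not NE [P1→A gives 7>0; P2→Q gives 8>7; P3→Z gives 6>3]
(B,Q,X): NE
(B,Q,Y): not NE [P2→R gives 6>0; P3→X gives 7>3]
(B,Q,Z): not NE [P2→R gives 9>7; P3→X gives 7>4]
(B,Q,W): not NE [P1→A gives 7>5; P3→X gives 7>5]
(B,R,X): not NE [P1→A gives 8>6; P2→Q gives 6>4; P3→Y gives 7>4]
(B,R,Y): not NE [P1→A gives 8>7]
(B,R,Z): not NE [P1→A gives 8>7; P3→Y gives 7>4]
(B,R,W): not NE [P2→Q gives 8>6; P3→Y gives 7>1]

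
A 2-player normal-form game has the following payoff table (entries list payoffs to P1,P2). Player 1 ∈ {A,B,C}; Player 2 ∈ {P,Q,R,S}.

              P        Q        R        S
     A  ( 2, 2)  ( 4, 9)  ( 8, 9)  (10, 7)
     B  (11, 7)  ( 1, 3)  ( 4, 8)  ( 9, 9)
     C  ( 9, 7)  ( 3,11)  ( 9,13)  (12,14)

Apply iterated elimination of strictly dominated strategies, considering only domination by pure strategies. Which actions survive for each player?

IESDS → P1:{A,C} P2:{Q,R,S}

P2 drop P (R beats it: A:9>2 B:8>7 C:13>7)
P1 drop B (A beats it: Q:4>1 R:8>4 S:10>9)
P1→{A,C} P2→{Q,R,S}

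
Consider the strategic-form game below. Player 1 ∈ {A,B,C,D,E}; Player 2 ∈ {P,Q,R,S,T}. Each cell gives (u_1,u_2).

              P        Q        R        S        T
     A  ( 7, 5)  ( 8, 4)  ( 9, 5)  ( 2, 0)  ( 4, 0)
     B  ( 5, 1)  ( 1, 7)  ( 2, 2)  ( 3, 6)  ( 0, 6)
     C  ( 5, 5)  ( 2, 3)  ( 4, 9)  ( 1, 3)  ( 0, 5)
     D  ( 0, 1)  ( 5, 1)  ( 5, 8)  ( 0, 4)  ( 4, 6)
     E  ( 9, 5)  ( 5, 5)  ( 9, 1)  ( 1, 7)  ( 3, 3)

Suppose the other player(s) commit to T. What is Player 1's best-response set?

BR_1 = {A,D}

u_1(A vs T) = 4
u_1(B vs T) = 0
u_1(C vs T) = 0
u_1(D vs T) = 4
u_1(E vs T) = 3
max payoff 4 at {A,D}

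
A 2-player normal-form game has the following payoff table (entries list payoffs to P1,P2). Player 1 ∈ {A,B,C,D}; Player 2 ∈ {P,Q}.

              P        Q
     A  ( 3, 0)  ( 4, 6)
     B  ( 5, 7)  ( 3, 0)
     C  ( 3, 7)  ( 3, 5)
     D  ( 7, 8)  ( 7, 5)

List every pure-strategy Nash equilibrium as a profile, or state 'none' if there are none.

(A,P): not NE [P1→D gives 7>3; P2→Q gives 6>0]
(A,Q): not NE [P1→D gives 7>4]
(B,P): not NE [P1→D gives 7>5]
(B,Q): not NE [P1→D gives 7>3; P2→P gives 7>0]
(C,P): not NE [P1→D gives 7>3]
(C,Q): not NE [P1→D gives 7>3; P2→P gives 7>5]
(D,P): NE
(D,Q): not NE [P2→P gives 8>5]

NE set: (D,P)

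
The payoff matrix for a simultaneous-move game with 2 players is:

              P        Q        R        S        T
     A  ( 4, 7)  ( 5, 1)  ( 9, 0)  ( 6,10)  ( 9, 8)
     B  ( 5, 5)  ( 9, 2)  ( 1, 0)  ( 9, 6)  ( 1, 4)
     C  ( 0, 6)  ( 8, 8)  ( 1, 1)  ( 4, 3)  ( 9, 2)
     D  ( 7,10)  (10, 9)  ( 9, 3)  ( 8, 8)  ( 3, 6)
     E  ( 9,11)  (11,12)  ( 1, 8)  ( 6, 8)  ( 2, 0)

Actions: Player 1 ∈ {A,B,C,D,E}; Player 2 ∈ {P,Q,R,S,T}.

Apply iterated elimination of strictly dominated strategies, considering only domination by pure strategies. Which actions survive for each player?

IESDS → P1:{B,D,E} P2:{P,Q,S}

P2 drop R (P beats it: A:7>0 B:5>0 C:6>1 D:10>3 E:11>8)
P2 drop T (S beats it: A:10>8 B:6>4 C:3>2 D:8>6 E:8>0)
P1 drop A (B beats it: P:5>4 Q:9>5 S:9>6)
P1 drop C (B beats it: P:5>0 Q:9>8 S:9>4)
P1→{B,D,E} P2→{P,Q,S}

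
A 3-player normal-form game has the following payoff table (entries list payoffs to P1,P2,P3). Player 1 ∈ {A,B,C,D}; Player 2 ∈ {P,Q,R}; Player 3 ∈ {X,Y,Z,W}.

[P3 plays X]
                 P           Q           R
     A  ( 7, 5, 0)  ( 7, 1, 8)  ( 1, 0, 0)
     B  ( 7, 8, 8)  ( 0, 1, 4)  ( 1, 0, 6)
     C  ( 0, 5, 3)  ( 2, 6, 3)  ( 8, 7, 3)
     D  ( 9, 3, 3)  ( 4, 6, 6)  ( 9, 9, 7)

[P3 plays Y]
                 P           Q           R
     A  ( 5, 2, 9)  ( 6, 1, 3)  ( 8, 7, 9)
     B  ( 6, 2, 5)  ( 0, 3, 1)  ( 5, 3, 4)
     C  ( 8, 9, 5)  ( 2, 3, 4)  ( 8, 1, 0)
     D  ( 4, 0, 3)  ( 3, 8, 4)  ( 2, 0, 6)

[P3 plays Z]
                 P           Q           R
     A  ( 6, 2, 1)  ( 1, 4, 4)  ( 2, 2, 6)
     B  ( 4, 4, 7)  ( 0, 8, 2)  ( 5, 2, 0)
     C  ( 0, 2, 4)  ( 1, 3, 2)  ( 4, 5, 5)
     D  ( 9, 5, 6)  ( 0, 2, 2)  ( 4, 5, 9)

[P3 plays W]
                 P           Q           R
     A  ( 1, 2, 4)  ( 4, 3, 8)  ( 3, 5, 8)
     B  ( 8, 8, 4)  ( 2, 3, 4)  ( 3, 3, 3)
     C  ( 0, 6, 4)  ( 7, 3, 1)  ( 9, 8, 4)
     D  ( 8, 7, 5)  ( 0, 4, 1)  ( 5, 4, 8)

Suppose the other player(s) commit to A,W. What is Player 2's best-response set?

BR_2 = {R}

u_2(P vs A,W) = 2
u_2(Q vs A,W) = 3
u_2(R vs A,W) = 5
max payoff 5 at {R}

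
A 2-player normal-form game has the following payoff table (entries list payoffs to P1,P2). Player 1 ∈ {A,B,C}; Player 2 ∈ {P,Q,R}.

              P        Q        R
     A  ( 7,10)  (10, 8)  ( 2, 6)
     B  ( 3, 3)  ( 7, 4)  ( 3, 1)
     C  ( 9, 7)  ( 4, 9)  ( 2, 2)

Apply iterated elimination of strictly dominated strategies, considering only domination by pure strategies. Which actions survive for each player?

P2 drop R (P beats it: A:10>6 B:3>1 C:7>2)
P1 drop B (A beats it: P:7>3 Q:10>7)
P1→{A,C} P2→{P,Q}

Survivors P1:{A,C} P2:{P,Q}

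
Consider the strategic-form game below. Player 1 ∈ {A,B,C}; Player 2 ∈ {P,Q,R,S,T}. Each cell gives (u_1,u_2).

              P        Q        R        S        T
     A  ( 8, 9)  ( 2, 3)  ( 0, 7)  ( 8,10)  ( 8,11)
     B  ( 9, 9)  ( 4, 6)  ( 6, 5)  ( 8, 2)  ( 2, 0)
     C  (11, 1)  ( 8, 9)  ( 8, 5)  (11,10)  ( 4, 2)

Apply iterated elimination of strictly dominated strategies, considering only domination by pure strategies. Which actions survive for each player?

Survivors P1:{A,C} P2:{S,T}

P1 drop B (C beats it: P:11>9 Q:8>4 R:8>6 S:11>8 T:4>2)
P2 drop P (S beats it: A:10>9 C:10>1)
P2 drop Q (S beats it: A:10>3 C:10>9)
P2 drop R (S beats it: A:10>7 C:10>5)
P1→{A,C} P2→{S,T}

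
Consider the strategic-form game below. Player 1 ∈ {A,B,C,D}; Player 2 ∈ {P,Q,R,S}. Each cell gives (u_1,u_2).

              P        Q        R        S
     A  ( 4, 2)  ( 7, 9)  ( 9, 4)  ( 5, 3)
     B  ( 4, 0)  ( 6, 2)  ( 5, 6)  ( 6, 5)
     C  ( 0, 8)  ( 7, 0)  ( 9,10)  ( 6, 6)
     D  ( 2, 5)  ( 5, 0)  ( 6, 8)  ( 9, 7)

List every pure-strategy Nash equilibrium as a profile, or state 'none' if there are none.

Nash profiles: (A,Q), (C,R)

(A,P): not NE [P2→Q gives 9>2]
(A,Q): NE
(A,R): not NE [P2→Q gives 9>4]
(A,S): not NE [P1→D gives 9>5; P2→Q gives 9>3]
(B,P): not NE [P2→R gives 6>0]
(B,Q): not NE [P1→C gives 7>6; P2→R gives 6>2]
(B,R): not NE [P1→C gives 9>5]
(B,S): not NE [P1→D gives 9>6; P2→R gives 6>5]
(C,P): not NE [P1→B gives 4>0; P2→R gives 10>8]
(C,Q): not NE [P2→R gives 10>0]
(C,R): NE
(C,S): not NE [P1→D gives 9>6; P2→R gives 10>6]
(D,P): not NE [P1→B gives 4>2; P2→R gives 8>5]
(D,Q): not NE [P1→C gives 7>5; P2→R gives 8>0]
(D,R): not NE [P1→C gives 9>6]
(D,S): not NE [P2→R gives 8>7]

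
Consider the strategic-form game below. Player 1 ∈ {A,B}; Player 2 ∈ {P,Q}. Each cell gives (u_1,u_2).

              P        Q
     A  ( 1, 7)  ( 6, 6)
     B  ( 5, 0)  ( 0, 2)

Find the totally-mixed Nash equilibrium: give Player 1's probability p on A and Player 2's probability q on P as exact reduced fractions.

P1 mixes 2/3 on A; P2 mixes 3/5 on P

P1 indiff ⇒ q·1+(1-q)·6 = q·5+(1-q)·0 ⇒ q(-4) = (1-q)(-6) ⇒ q = 3/5
P2 indiff ⇒ p·7+(1-p)·0 = p·6+(1-p)·2 ⇒ p(1) = (1-p)(2) ⇒ p = 2/3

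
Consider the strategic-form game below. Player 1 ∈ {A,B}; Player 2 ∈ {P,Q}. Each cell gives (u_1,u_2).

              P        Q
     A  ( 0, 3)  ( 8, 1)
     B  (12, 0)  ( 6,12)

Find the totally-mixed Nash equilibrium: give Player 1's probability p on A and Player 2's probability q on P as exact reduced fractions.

p=6/7, q=1/7

P1 indiff ⇒ q·0+(1-q)·8 = q·12+(1-q)·6 ⇒ q(-12) = (1-q)(-2) ⇒ q = 1/7
P2 indiff ⇒ p·3+(1-p)·0 = p·1+(1-p)·12 ⇒ p(2) = (1-p)(12) ⇒ p = 6/7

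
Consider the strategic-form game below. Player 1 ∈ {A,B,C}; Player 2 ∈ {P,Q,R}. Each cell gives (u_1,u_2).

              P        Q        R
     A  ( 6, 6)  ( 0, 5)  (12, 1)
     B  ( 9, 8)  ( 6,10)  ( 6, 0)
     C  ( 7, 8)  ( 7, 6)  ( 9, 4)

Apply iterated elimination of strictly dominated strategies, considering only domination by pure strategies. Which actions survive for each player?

Survivors P1:{B,C} P2:{P,Q}

P2 drop R (P beats it: A:6>1 B:8>0 C:8>4)
P1 drop A (B beats it: P:9>6 Q:6>0)
P1→{B,C} P2→{P,Q}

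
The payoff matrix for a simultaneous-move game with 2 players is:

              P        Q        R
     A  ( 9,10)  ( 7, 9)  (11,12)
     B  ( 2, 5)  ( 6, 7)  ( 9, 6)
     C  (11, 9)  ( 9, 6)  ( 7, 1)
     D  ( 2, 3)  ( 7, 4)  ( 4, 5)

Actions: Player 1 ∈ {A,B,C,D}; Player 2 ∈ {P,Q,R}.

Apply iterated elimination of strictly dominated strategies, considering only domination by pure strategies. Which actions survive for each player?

Remaining: P1:{A,C} P2:{P,R}

P1 drop B (A beats it: P:9>2 Q:7>6 R:11>9)
P1 drop D (C beats it: P:11>2 Q:9>7 R:7>4)
P2 drop Q (P beats it: A:10>9 C:9>6)
P1→{A,C} P2→{P,R}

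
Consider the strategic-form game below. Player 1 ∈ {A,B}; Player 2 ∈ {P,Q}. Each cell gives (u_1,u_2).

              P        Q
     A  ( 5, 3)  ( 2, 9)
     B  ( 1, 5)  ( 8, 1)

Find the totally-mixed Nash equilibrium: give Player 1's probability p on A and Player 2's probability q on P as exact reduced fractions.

P1 indiff ⇒ q·5+(1-q)·2 = q·1+(1-q)·8 ⇒ q(4) = (1-q)(6) ⇒ q = 3/5
P2 indiff ⇒ p·3+(1-p)·5 = p·9+(1-p)·1 ⇒ p(-6) = (1-p)(-4) ⇒ p = 2/5

P1 mixes 2/5 on A; P2 mixes 3/5 on P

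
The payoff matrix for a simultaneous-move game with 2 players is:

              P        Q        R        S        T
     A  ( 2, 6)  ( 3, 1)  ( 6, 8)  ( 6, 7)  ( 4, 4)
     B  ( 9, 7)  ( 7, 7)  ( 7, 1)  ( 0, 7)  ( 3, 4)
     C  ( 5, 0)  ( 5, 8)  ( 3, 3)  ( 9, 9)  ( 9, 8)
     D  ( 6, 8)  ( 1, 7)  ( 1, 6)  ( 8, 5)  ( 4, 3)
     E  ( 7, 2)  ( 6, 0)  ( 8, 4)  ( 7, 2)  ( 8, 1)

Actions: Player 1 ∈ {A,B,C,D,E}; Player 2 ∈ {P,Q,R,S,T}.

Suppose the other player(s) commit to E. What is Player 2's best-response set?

BR_2 = {R}

u_2(P vs E) = 2
u_2(Q vs E) = 0
u_2(R vs E) = 4
u_2(S vs E) = 2
u_2(T vs E) = 1
max payoff 4 at {R}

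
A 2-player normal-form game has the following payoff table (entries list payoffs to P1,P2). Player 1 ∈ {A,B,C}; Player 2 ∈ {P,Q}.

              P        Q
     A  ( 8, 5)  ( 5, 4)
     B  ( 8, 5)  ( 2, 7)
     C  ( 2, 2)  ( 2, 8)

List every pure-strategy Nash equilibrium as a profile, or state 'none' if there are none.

Nash profiles: (A,P)

(A,P): NE
(A,Q): not NE [P2→P gives 5>4]
(B,P): not NE [P2→Q gives 7>5]
(B,Q): not NE [P1→A gives 5>2]
(C,P): not NE [P1→B gives 8>2; P2→Q gives 8>2]
(C,Q): not NE [P1→A gives 5>2]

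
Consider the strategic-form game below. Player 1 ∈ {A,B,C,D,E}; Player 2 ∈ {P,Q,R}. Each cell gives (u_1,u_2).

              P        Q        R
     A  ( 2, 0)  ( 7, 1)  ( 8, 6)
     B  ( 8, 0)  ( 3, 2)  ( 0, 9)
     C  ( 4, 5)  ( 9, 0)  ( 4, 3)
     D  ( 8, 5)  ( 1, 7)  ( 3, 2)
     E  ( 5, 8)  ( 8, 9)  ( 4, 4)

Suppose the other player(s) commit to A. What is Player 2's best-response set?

u_2(P vs A) = 0
u_2(Q vs A) = 1
u_2(R vs A) = 6
max payoff 6 at {R}

BR_2 = {R}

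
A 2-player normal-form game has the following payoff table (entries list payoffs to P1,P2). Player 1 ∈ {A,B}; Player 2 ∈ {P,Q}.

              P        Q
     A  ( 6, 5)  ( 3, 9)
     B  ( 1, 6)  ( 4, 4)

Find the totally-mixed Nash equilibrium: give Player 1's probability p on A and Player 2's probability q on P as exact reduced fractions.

P1 mixes 1/3 on A; P2 mixes 1/6 on P

P1 indiff ⇒ q·6+(1-q)·3 = q·1+(1-q)·4 ⇒ q(5) = (1-q)(1) ⇒ q = 1/6
P2 indiff ⇒ p·5+(1-p)·6 = p·9+(1-p)·4 ⇒ p(-4) = (1-p)(-2) ⇒ p = 1/3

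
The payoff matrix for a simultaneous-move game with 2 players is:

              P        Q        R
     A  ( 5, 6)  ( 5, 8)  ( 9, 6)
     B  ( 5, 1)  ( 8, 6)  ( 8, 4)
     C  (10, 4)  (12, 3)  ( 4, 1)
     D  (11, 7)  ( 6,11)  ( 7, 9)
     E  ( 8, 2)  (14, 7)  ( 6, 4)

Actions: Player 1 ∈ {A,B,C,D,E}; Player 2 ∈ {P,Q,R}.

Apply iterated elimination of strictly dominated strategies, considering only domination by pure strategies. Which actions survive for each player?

IESDS → P1:{C,D,E} P2:{P,Q}

P2 drop R (Q beats it: A:8>6 B:6>4 C:3>1 D:11>9 E:7>4)
P1 drop A (C beats it: P:10>5 Q:12>5)
P1 drop B (C beats it: P:10>5 Q:12>8)
P1→{C,D,E} P2→{P,Q}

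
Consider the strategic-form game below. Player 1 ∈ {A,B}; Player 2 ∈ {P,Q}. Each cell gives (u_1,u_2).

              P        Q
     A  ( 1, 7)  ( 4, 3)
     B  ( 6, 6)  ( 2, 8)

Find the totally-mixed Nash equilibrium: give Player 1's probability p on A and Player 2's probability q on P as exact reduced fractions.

P1 indiff ⇒ q·1+(1-q)·4 = q·6+(1-q)·2 ⇒ q(-5) = (1-q)(-2) ⇒ q = 2/7
P2 indiff ⇒ p·7+(1-p)·6 = p·3+(1-p)·8 ⇒ p(4) = (1-p)(2) ⇒ p = 1/3

p=1/3, q=2/7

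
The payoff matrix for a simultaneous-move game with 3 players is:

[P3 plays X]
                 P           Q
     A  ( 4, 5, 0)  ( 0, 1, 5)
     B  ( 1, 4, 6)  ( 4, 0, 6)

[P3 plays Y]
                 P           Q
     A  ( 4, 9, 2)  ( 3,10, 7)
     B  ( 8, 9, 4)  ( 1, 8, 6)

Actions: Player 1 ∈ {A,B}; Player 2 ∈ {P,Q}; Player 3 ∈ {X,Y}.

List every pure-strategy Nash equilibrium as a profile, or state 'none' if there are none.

(A,P,X): not NE [P3→Y gives 2>0]
(A,P,Y): not NE [P1→B gives 8>4; P2→Q gives 10>9]
(A,Q,X): not NE [P1→B gives 4>0; P2→P gives 5>1; P3→Y gives 7>5]
(A,Q,Y): NE
(B,P,X): not NE [P1→A gives 4>1]
(B,P,Y): not NE [P3→X gives 6>4]
(B,Q,X): not NE [P2→P gives 4>0]
(B,Q,Y): not NE [P1→A gives 3>1; P2→P gives 9>8]

PSNE = {(A,Q,Y)}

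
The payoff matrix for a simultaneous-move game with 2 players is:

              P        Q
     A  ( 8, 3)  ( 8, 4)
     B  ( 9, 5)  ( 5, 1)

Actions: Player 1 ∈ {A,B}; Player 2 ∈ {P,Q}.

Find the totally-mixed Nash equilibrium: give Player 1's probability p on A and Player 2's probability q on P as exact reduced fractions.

p=4/5, q=3/4

P1 indiff ⇒ q·8+(1-q)·8 = q·9+(1-q)·5 ⇒ q(-1) = (1-q)(-3) ⇒ q = 3/4
P2 indiff ⇒ p·3+(1-p)·5 = p·4+(1-p)·1 ⇒ p(-1) = (1-p)(-4) ⇒ p = 4/5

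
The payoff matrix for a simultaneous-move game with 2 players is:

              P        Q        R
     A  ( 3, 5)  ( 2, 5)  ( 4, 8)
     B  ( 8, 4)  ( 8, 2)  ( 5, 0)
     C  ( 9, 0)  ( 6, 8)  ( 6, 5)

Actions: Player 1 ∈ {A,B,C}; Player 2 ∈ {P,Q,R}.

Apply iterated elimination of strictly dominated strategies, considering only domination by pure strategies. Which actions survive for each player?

Remaining: P1:{B,C} P2:{P,Q}

P1 drop A (B beats it: P:8>3 Q:8>2 R:5>4)
P2 drop R (Q beats it: B:2>0 C:8>5)
P1→{B,C} P2→{P,Q}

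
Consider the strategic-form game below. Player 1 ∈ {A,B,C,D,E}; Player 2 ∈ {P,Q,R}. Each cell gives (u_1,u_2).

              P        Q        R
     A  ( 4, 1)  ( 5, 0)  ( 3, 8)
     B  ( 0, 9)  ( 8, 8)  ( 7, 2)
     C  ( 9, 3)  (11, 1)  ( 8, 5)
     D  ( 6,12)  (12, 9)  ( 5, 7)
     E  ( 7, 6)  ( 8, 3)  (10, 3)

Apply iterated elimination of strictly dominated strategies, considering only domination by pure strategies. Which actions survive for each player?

P1 drop A (C beats it: P:9>4 Q:11>5 R:8>3)
P1 drop B (C beats it: P:9>0 Q:11>8 R:8>7)
P2 drop Q (P beats it: C:3>1 D:12>9 E:6>3)
P1 drop D (C beats it: P:9>6 R:8>5)
P1→{C,E} P2→{P,R}

IESDS → P1:{C,E} P2:{P,R}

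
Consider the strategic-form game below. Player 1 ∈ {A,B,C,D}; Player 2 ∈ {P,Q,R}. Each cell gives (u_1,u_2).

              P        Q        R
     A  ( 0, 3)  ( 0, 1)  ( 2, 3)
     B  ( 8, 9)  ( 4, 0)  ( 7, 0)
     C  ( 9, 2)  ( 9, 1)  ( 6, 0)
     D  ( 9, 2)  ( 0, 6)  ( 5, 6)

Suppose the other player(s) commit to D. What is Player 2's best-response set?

u_2(P vs D) = 2
u_2(Q vs D) = 6
u_2(R vs D) = 6
max payoff 6 at {Q,R}

BR_2 = {Q,R}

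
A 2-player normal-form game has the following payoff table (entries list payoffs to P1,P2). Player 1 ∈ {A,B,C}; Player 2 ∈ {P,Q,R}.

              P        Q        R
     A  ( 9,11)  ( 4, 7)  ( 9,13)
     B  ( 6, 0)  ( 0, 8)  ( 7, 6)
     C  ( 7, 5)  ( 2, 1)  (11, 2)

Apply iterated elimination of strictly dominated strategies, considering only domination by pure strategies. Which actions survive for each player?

IESDS → P1:{A,C} P2:{P,R}

P1 drop B (A beats it: P:9>6 Q:4>0 R:9>7)
P2 drop Q (P beats it: A:11>7 C:5>1)
P1→{A,C} P2→{P,R}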